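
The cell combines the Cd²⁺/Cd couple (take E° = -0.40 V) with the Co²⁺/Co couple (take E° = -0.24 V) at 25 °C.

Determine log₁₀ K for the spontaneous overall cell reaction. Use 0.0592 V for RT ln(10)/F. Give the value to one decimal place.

Cathode: Co²⁺/Co; anode: Cd²⁺/Cd. E°cell = +0.16 V, n = 2.
log K = nE°cell / 0.0592 = (2)(+0.16) / 0.0592 = 5.4.

5.4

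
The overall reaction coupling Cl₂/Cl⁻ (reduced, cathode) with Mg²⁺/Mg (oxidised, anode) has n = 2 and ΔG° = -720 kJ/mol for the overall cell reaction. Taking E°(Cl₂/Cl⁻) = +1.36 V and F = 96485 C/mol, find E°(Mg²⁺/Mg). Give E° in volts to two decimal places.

E°cell = −ΔG°/(nF) = −(-720×10³)/((2)(96485)) = +3.731 V.
Since Cl₂/Cl⁻ is the cathode and Mg²⁺/Mg the anode, E°cell = E°(Cl₂/Cl⁻) − E°(Mg²⁺/Mg).
So E°(Mg²⁺/Mg) = E°(Cl₂/Cl⁻) − E°cell = (+1.36) − (+3.731) = -2.37 V.

-2.37 V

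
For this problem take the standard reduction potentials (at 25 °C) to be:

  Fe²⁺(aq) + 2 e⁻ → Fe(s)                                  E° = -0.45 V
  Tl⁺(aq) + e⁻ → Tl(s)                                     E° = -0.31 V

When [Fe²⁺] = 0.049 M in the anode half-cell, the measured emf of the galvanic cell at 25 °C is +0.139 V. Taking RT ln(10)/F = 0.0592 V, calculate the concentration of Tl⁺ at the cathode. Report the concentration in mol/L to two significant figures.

0.21 M

Tl⁺/Tl is the cathode, Fe²⁺/Fe the anode: E°cell = +0.14 V, n = 2.
Overall reaction: 2 Tl⁺(aq) + Fe(s) → 2 Tl(s) + Fe²⁺(aq); Q = [Fe²⁺]^1/[Tl⁺]^2.
From E = E° − (0.0592/n) log Q: log Q = (E° − E)·n/0.0592 = (+0.14 − (+0.139))·2/0.0592 = 0.0338.
So 2·log[Tl⁺] = 1·log(0.049) − log Q = -1.3098 − (0.0338) = -1.3436; log[Tl⁺] = -1.3436 / 2 = -0.6718; [Tl⁺] = 10^(-0.6718) ≈ 0.21 M.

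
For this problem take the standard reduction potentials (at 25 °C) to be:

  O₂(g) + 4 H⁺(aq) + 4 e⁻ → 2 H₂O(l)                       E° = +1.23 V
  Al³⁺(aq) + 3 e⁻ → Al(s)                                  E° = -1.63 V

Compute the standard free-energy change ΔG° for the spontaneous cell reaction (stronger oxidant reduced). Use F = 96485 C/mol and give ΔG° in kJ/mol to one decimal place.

-3311.4 kJ/mol

O₂/H₂O (E° = +1.23 V) is the cathode; Al³⁺/Al (E° = -1.63 V) is the anode, so E°cell = +2.86 V.
Balancing electrons gives n = 12 (lcm of 4 and 3).
ΔG° = −nFE° = −(12)(96485)(+2.86) = -3,311,365 J = -3311.4 kJ/mol.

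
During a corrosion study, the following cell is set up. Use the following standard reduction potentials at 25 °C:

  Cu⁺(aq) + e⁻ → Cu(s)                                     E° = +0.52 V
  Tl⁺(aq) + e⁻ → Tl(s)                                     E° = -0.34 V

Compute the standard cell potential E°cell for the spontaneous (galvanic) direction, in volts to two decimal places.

The Cu⁺/Cu couple has the higher reduction potential, so it is the cathode; Tl⁺/Tl is oxidised at the anode.
E°cell = E°(cathode) − E°(anode) = (+0.52) − (-0.34) = +0.86 V.

+0.86 V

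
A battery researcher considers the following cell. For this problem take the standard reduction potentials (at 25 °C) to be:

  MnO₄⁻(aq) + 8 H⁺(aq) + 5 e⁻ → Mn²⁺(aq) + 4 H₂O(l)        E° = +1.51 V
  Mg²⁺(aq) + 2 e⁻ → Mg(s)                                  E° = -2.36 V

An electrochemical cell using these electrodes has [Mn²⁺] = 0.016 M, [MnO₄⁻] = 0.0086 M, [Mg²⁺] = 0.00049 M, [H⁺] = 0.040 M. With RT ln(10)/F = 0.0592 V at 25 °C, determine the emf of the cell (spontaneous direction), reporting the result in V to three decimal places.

MnO₄⁻/Mn²⁺ is the cathode (higher E°), Mg²⁺/Mg the anode: E°cell = +1.51 − (-2.36) = +3.87 V, n = 10.
Overall: 2 MnO₄⁻(aq) + 16 H⁺(aq) + 5 Mg(s) → 2 Mn²⁺(aq) + 8 H₂O(l) + 5 Mg²⁺(aq)
Q = [Mn²⁺]^2·[Mg²⁺]^5 / ([MnO₄⁻]^2·[H⁺]^16); log Q = 6.357.
E = E° − (0.0592/n) log Q = +3.87 − (0.0592/10)(6.357) = +3.832 V.

+3.832 V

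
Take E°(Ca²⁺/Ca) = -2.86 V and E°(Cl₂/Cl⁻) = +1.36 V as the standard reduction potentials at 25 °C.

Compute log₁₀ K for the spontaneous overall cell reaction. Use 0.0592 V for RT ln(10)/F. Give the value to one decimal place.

142.6

Cathode: Cl₂/Cl⁻; anode: Ca²⁺/Ca. E°cell = +4.22 V, n = 2.
log K = nE°cell / 0.0592 = (2)(+4.22) / 0.0592 = 142.6.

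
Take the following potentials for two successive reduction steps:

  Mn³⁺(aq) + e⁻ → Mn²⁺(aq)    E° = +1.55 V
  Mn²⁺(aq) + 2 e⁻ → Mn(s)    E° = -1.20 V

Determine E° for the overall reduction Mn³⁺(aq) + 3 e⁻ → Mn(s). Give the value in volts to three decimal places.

Since ΔG° = −nFE° is additive over sequential reductions, n₃E°₃ = n₁E°₁ + n₂E°₂.
E°₃ = (1×+1.55 + 2×-1.20) / 3 = (-0.850) / 3 = -0.283 V.

-0.283 V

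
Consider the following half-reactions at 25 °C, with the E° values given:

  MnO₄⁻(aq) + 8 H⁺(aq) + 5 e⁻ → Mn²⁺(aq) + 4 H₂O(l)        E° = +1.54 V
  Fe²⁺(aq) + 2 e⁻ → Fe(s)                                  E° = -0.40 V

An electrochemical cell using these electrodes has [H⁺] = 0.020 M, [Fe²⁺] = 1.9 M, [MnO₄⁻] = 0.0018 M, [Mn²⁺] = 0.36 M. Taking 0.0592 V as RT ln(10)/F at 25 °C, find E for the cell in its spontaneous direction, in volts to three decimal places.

+1.744 V

MnO₄⁻/Mn²⁺ is the cathode (higher E°), Fe²⁺/Fe the anode: E°cell = +1.54 − (-0.40) = +1.94 V, n = 10.
Overall: 2 MnO₄⁻(aq) + 16 H⁺(aq) + 5 Fe(s) → 2 Mn²⁺(aq) + 8 H₂O(l) + 5 Fe²⁺(aq)
Q = [Mn²⁺]^2·[Fe²⁺]^5 / ([MnO₄⁻]^2·[H⁺]^16); log Q = 33.179.
E = E° − (0.0592/n) log Q = +1.94 − (0.0592/10)(33.179) = +1.744 V.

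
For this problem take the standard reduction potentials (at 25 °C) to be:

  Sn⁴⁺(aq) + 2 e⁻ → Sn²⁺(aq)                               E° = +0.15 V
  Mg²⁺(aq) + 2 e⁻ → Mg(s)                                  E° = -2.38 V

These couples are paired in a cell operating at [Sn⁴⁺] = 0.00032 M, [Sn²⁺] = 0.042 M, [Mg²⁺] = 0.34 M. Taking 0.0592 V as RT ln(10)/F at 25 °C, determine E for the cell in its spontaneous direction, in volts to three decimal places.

+2.481 V

Sn⁴⁺/Sn²⁺ is the cathode (higher E°), Mg²⁺/Mg the anode: E°cell = +0.15 − (-2.38) = +2.53 V, n = 2.
Overall: Sn⁴⁺(aq) + Mg(s) → Sn²⁺(aq) + Mg²⁺(aq)
Q = [Sn²⁺]·[Mg²⁺] / ([Sn⁴⁺]); log Q = 1.650.
E = E° − (0.0592/n) log Q = +2.53 − (0.0592/2)(1.650) = +2.481 V.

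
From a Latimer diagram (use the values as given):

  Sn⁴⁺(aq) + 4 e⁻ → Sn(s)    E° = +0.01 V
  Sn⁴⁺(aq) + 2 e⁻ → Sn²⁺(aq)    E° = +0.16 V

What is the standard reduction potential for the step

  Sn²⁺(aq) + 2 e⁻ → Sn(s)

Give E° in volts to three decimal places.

-0.140 V

Sequential free energies add, so n₃E°₃ = n₁E°₁ + n₂E°₂.
With n₃ = 4, and the known step contributing 2×(+0.16) V, the unknown satisfies 2·E° = 4×(+0.01) − 2×(+0.16) = -0.280.
E° = -0.280 / 2 = -0.140 V.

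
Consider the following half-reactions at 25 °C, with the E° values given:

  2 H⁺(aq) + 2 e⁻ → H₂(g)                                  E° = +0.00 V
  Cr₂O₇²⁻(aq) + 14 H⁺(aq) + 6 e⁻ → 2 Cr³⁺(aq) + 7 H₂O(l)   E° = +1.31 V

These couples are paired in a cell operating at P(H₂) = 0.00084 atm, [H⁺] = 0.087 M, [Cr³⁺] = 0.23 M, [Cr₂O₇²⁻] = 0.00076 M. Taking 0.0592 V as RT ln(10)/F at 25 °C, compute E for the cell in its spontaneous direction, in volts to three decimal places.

+1.117 V

Cr₂O₇²⁻/Cr³⁺ is the cathode (higher E°), H⁺/H₂ the anode: E°cell = +1.31 − (+0.00) = +1.31 V, n = 6.
Overall: Cr₂O₇²⁻(aq) + 8 H⁺(aq) + 3 H₂(g) → 2 Cr³⁺(aq) + 7 H₂O(l)
Q = [Cr³⁺]^2 / ([Cr₂O₇²⁻]·[H⁺]^8·P(H₂)^3); log Q = 19.554.
E = E° − (0.0592/n) log Q = +1.31 − (0.0592/6)(19.554) = +1.117 V.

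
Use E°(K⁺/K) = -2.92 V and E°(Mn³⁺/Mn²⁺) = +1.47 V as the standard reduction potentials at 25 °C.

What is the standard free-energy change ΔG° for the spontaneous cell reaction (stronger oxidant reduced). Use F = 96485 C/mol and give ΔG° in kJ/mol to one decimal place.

Mn³⁺/Mn²⁺ (E° = +1.47 V) is the cathode; K⁺/K (E° = -2.92 V) is the anode, so E°cell = +4.39 V.
Balancing electrons gives n = 1 (lcm of 1 and 1).
ΔG° = −nFE° = −(1)(96485)(+4.39) = -423,569 J = -423.6 kJ/mol.

-423.6 kJ/mol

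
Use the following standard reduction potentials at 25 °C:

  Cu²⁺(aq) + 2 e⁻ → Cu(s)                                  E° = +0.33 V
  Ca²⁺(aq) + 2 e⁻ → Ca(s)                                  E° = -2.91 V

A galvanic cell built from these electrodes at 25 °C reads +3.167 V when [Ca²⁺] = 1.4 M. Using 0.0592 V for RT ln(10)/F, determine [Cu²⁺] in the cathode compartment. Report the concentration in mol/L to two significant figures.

0.0048 M

Cu²⁺/Cu is the cathode, Ca²⁺/Ca the anode: E°cell = +3.24 V, n = 2.
Overall reaction: Cu²⁺(aq) + Ca(s) → Cu(s) + Ca²⁺(aq); Q = [Ca²⁺]^1/[Cu²⁺]^1.
From E = E° − (0.0592/n) log Q: log Q = (E° − E)·n/0.0592 = (+3.24 − (+3.167))·2/0.0592 = 2.4662.
So 1·log[Cu²⁺] = 1·log(1.4) − log Q = 0.1461 − (2.4662) = -2.3201; [Cu²⁺] = 10^(-2.3201) ≈ 0.0048 M.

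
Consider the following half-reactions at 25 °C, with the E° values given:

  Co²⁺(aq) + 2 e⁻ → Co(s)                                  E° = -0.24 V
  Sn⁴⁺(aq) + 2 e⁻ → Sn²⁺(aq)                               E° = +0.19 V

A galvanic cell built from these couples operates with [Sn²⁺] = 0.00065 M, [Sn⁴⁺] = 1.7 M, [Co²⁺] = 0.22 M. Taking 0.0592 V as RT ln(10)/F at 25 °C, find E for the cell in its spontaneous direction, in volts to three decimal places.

Sn⁴⁺/Sn²⁺ is the cathode (higher E°), Co²⁺/Co the anode: E°cell = +0.19 − (-0.24) = +0.43 V, n = 2.
Overall: Sn⁴⁺(aq) + Co(s) → Sn²⁺(aq) + Co²⁺(aq)
Q = [Sn²⁺]·[Co²⁺] / ([Sn⁴⁺]); log Q = -4.075.
E = E° − (0.0592/n) log Q = +0.43 − (0.0592/2)(-4.075) = +0.551 V.

+0.551 V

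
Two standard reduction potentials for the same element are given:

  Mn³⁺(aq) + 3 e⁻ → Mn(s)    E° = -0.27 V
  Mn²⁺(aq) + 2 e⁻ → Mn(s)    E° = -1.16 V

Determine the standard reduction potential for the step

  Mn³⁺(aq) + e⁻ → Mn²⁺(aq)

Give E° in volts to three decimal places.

+1.510 V

Sequential free energies add, so n₃E°₃ = n₁E°₁ + n₂E°₂.
With n₃ = 3, and the known step contributing 2×(-1.16) V, the unknown satisfies 1·E° = 3×(-0.27) − 2×(-1.16) = +1.510.
E° = +1.510 / 1 = +1.510 V.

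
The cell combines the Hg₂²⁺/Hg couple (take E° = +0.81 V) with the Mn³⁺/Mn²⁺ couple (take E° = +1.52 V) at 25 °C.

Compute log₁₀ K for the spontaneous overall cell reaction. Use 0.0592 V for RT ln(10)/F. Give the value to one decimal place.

24.0

Cathode: Mn³⁺/Mn²⁺; anode: Hg₂²⁺/Hg. E°cell = +0.71 V, n = 2.
log K = nE°cell / 0.0592 = (2)(+0.71) / 0.0592 = 24.0.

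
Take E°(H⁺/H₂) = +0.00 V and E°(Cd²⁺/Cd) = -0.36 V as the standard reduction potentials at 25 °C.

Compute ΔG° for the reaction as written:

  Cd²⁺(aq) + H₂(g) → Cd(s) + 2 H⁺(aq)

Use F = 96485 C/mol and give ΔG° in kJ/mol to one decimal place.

+69.5 kJ/mol

As written, Cd²⁺/Cd is reduced (cathode) and H⁺/H₂ is oxidised (anode), so E°cell = (-0.36) − (+0.00) = -0.36 V.
Balancing electrons gives n = 2.
ΔG° = −nFE° = −(2)(96485)(-0.36) = 69,469 J = +69.5 kJ/mol.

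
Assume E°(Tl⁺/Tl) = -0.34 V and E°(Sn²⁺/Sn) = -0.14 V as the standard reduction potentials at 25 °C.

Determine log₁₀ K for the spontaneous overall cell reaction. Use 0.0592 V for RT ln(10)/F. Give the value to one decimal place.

Cathode: Sn²⁺/Sn; anode: Tl⁺/Tl. E°cell = +0.20 V, n = 2.
log K = nE°cell / 0.0592 = (2)(+0.20) / 0.0592 = 6.8.

6.8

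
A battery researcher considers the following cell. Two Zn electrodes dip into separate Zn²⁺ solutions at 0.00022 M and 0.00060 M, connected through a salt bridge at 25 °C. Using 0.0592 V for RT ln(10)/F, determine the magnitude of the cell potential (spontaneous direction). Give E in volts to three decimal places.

+0.013 V

For a concentration cell E°cell = 0. The 0.00060 M side is the cathode (reduction is favoured where [Zn²⁺] is higher).
With n = 2, E = −(0.0592/2) log([Zn²⁺]ₐₙ/[Zn²⁺]꜀ₐₜ) = −(0.0592/2) log(0.00022/0.0006) = −(0.0592/2)(-0.436) = +0.013 V.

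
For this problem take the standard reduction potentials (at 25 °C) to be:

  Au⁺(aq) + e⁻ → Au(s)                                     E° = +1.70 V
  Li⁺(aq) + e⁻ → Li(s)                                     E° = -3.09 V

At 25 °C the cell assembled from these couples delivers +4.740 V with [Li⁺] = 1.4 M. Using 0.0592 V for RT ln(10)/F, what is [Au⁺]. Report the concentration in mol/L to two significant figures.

0.20 M

Au⁺/Au is the cathode, Li⁺/Li the anode: E°cell = +4.79 V, n = 1.
Overall reaction: Au⁺(aq) + Li(s) → Au(s) + Li⁺(aq); Q = [Li⁺]^1/[Au⁺]^1.
From E = E° − (0.0592/n) log Q: log Q = (E° − E)·n/0.0592 = (+4.79 − (+4.740))·1/0.0592 = 0.8446.
So 1·log[Au⁺] = 1·log(1.4) − log Q = 0.1461 − (0.8446) = -0.6985; [Au⁺] = 10^(-0.6985) ≈ 0.20 M.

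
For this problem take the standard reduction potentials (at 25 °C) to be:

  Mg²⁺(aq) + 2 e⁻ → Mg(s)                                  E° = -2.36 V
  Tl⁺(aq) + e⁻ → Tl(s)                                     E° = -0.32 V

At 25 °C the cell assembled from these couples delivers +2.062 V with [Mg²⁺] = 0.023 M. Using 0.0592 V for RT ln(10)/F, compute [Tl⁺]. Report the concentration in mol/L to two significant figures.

Tl⁺/Tl is the cathode, Mg²⁺/Mg the anode: E°cell = +2.04 V, n = 2.
Overall reaction: 2 Tl⁺(aq) + Mg(s) → 2 Tl(s) + Mg²⁺(aq); Q = [Mg²⁺]^1/[Tl⁺]^2.
From E = E° − (0.0592/n) log Q: log Q = (E° − E)·n/0.0592 = (+2.04 − (+2.062))·2/0.0592 = -0.7432.
So 2·log[Tl⁺] = 1·log(0.023) − log Q = -1.6383 − (-0.7432) = -0.8951; log[Tl⁺] = -0.8951 / 2 = -0.4476; [Tl⁺] = 10^(-0.4476) ≈ 0.36 M.

0.36 M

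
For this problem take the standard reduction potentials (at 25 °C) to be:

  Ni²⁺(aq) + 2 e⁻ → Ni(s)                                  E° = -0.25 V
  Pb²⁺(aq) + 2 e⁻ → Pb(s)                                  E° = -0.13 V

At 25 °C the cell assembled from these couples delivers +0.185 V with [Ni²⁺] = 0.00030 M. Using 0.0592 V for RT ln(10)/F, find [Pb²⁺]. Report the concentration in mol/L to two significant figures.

0.047 M

Pb²⁺/Pb is the cathode, Ni²⁺/Ni the anode: E°cell = +0.12 V, n = 2.
Overall reaction: Pb²⁺(aq) + Ni(s) → Pb(s) + Ni²⁺(aq); Q = [Ni²⁺]^1/[Pb²⁺]^1.
From E = E° − (0.0592/n) log Q: log Q = (E° − E)·n/0.0592 = (+0.12 − (+0.185))·2/0.0592 = -2.1959.
So 1·log[Pb²⁺] = 1·log(0.0003) − log Q = -3.5229 − (-2.1959) = -1.3270; [Pb²⁺] = 10^(-1.3270) ≈ 0.047 M.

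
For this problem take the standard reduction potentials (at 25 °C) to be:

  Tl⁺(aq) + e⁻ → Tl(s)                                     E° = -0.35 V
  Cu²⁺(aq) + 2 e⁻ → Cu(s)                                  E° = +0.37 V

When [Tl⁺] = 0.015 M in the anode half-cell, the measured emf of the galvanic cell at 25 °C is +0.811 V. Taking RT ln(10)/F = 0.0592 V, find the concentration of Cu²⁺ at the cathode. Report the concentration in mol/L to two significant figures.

Cu²⁺/Cu is the cathode, Tl⁺/Tl the anode: E°cell = +0.72 V, n = 2.
Overall reaction: Cu²⁺(aq) + 2 Tl(s) → Cu(s) + 2 Tl⁺(aq); Q = [Tl⁺]^2/[Cu²⁺]^1.
From E = E° − (0.0592/n) log Q: log Q = (E° − E)·n/0.0592 = (+0.72 − (+0.811))·2/0.0592 = -3.0743.
So 1·log[Cu²⁺] = 2·log(0.015) − log Q = -3.6478 − (-3.0743) = -0.5735; [Cu²⁺] = 10^(-0.5735) ≈ 0.27 M.

0.27 M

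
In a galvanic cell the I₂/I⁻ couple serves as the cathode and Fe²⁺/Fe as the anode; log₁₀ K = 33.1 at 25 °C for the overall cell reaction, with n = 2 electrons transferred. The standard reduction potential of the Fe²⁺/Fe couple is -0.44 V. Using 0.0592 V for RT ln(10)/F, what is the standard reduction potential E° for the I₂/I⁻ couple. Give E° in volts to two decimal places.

E°cell = (0.0592/n)·log K = (0.0592/2)(33.1) = +0.980 V.
Since I₂/I⁻ is the cathode and Fe²⁺/Fe the anode, E°cell = E°(I₂/I⁻) − E°(Fe²⁺/Fe).
So E°(I₂/I⁻) = E°cell + E°(Fe²⁺/Fe) = +0.980 + (-0.44) = +0.54 V.

+0.54 V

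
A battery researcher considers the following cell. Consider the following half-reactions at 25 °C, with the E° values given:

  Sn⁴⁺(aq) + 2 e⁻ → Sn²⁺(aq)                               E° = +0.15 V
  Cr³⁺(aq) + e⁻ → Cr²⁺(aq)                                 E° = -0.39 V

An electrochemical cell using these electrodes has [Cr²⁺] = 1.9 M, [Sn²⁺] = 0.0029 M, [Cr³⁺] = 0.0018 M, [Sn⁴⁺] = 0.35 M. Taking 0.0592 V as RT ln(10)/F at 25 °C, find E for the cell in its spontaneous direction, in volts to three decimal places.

Sn⁴⁺/Sn²⁺ is the cathode (higher E°), Cr³⁺/Cr²⁺ the anode: E°cell = +0.15 − (-0.39) = +0.54 V, n = 2.
Overall: Sn⁴⁺(aq) + 2 Cr²⁺(aq) → Sn²⁺(aq) + 2 Cr³⁺(aq)
Q = [Sn²⁺]·[Cr³⁺]^2 / ([Sn⁴⁺]·[Cr²⁺]^2); log Q = -8.129.
E = E° − (0.0592/n) log Q = +0.54 − (0.0592/2)(-8.129) = +0.781 V.

+0.781 V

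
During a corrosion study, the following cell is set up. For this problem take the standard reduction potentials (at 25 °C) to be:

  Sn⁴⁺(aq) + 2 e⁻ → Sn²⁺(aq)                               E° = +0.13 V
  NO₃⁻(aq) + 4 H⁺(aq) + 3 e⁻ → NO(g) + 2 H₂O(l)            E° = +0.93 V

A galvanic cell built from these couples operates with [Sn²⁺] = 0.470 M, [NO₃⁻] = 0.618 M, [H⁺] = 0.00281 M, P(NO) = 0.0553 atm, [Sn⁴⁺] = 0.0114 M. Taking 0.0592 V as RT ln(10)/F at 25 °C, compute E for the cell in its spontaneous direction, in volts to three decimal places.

+0.667 V

NO₃⁻/NO is the cathode (higher E°), Sn⁴⁺/Sn²⁺ the anode: E°cell = +0.93 − (+0.13) = +0.80 V, n = 6.
Overall: 2 NO₃⁻(aq) + 8 H⁺(aq) + 3 Sn²⁺(aq) → 2 NO(g) + 4 H₂O(l) + 3 Sn⁴⁺(aq)
Q = P(NO)^2·[Sn⁴⁺]^3 / ([NO₃⁻]^2·[H⁺]^8·[Sn²⁺]^3); log Q = 13.468.
E = E° − (0.0592/n) log Q = +0.80 − (0.0592/6)(13.468) = +0.667 V.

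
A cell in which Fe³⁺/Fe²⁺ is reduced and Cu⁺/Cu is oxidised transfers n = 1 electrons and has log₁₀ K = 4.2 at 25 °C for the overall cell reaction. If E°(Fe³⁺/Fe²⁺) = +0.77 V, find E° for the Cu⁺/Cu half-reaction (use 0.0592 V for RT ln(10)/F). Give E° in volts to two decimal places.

E°cell = (0.0592/n)·log K = (0.0592/1)(4.2) = +0.249 V.
Since Fe³⁺/Fe²⁺ is the cathode and Cu⁺/Cu the anode, E°cell = E°(Fe³⁺/Fe²⁺) − E°(Cu⁺/Cu).
So E°(Cu⁺/Cu) = E°(Fe³⁺/Fe²⁺) − E°cell = (+0.77) − (+0.249) = +0.52 V.

+0.52 V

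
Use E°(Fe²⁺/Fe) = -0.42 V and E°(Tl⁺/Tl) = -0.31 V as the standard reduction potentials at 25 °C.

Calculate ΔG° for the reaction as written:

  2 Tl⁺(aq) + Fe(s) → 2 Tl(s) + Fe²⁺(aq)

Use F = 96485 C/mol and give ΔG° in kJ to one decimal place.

-21.2 kJ

As written, Tl⁺/Tl is reduced (cathode) and Fe²⁺/Fe is oxidised (anode), so E°cell = (-0.31) − (-0.42) = +0.11 V.
Balancing electrons gives n = 2.
ΔG° = −nFE° = −(2)(96485)(+0.11) = -21,227 J = -21.2 kJ.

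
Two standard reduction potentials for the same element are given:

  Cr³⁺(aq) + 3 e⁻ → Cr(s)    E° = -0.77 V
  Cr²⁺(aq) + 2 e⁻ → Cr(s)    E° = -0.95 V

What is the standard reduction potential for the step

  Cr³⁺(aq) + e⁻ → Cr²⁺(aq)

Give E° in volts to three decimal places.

-0.410 V

Sequential free energies add, so n₃E°₃ = n₁E°₁ + n₂E°₂.
With n₃ = 3, and the known step contributing 2×(-0.95) V, the unknown satisfies 1·E° = 3×(-0.77) − 2×(-0.95) = -0.410.
E° = -0.410 / 1 = -0.410 V.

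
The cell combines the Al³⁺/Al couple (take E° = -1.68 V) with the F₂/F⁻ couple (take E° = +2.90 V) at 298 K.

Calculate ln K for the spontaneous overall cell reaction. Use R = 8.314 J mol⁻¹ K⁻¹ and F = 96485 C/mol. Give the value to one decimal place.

1070.2

Cathode: F₂/F⁻; anode: Al³⁺/Al. E°cell = (+2.90) − (-1.68) = +4.58 V, with n = 6.
ΔG° = −nFE° = −RT ln K, so ln K = nFE°/(RT) = (6)(96485)(+4.58) / ((8.314)(298)) = 1070.164.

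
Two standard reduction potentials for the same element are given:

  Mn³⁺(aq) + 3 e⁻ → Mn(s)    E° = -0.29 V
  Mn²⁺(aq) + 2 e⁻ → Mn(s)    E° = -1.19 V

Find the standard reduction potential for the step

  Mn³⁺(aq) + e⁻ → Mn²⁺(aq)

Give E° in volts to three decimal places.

+1.510 V

Sequential free energies add, so n₃E°₃ = n₁E°₁ + n₂E°₂.
With n₃ = 3, and the known step contributing 2×(-1.19) V, the unknown satisfies 1·E° = 3×(-0.29) − 2×(-1.19) = +1.510.
E° = +1.510 / 1 = +1.510 V.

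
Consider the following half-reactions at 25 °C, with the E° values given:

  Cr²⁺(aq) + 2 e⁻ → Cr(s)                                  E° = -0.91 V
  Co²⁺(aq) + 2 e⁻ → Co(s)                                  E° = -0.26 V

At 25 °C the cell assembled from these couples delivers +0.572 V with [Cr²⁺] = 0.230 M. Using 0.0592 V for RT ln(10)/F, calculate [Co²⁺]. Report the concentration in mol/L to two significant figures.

0.00053 M

Co²⁺/Co is the cathode, Cr²⁺/Cr the anode: E°cell = +0.65 V, n = 2.
Overall reaction: Co²⁺(aq) + Cr(s) → Co(s) + Cr²⁺(aq); Q = [Cr²⁺]^1/[Co²⁺]^1.
From E = E° − (0.0592/n) log Q: log Q = (E° − E)·n/0.0592 = (+0.65 − (+0.572))·2/0.0592 = 2.6351.
So 1·log[Co²⁺] = 1·log(0.23) − log Q = -0.6383 − (2.6351) = -3.2734; [Co²⁺] = 10^(-3.2734) ≈ 0.00053 M.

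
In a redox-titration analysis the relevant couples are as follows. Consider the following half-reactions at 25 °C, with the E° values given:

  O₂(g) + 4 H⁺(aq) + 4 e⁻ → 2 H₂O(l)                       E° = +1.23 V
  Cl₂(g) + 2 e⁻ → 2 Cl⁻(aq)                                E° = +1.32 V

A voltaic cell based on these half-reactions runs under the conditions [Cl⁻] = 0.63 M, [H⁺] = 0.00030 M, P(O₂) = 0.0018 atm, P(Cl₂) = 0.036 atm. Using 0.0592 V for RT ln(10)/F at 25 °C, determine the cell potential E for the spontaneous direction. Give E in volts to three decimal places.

+0.308 V

Cl₂/Cl⁻ is the cathode (higher E°), O₂/H₂O the anode: E°cell = +1.32 − (+1.23) = +0.09 V, n = 4.
Overall: 2 Cl₂(g) + 2 H₂O(l) → 4 Cl⁻(aq) + O₂(g) + 4 H⁺(aq)
Q = [Cl⁻]^4·P(O₂)·[H⁺]^4 / (P(Cl₂)^2); log Q = -14.751.
E = E° − (0.0592/n) log Q = +0.09 − (0.0592/4)(-14.751) = +0.308 V.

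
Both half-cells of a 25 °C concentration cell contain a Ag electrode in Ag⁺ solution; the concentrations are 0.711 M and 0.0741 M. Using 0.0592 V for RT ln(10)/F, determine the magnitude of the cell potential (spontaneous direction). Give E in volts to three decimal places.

For a concentration cell E°cell = 0. The 0.711 M side is the cathode (reduction is favoured where [Ag⁺] is higher).
With n = 1, E = −(0.0592/1) log([Ag⁺]ₐₙ/[Ag⁺]꜀ₐₜ) = −(0.0592/1) log(0.0741/0.711) = −(0.0592/1)(-0.982) = +0.058 V.

+0.058 V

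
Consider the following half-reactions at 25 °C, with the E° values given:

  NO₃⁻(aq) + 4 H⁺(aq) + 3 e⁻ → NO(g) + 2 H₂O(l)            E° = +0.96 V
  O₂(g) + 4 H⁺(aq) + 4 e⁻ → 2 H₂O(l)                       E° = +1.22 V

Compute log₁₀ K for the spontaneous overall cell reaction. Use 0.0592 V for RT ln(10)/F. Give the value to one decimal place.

Cathode: O₂/H₂O; anode: NO₃⁻/NO. E°cell = +0.26 V, n = 12.
log K = nE°cell / 0.0592 = (12)(+0.26) / 0.0592 = 52.7.

52.7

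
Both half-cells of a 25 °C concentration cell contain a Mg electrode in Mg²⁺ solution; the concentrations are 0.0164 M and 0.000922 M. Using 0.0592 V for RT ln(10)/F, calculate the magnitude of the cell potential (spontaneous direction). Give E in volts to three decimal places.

For a concentration cell E°cell = 0. The 0.0164 M side is the cathode (reduction is favoured where [Mg²⁺] is higher).
With n = 2, E = −(0.0592/2) log([Mg²⁺]ₐₙ/[Mg²⁺]꜀ₐₜ) = −(0.0592/2) log(0.000922/0.0164) = −(0.0592/2)(-1.250) = +0.037 V.

+0.037 V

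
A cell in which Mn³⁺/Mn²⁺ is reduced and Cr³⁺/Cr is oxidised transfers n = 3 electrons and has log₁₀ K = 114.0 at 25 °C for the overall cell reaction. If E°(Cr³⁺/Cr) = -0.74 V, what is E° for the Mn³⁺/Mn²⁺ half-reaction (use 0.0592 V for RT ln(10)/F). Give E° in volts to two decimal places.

E°cell = (0.0592/n)·log K = (0.0592/3)(114.0) = +2.250 V.
Since Mn³⁺/Mn²⁺ is the cathode and Cr³⁺/Cr the anode, E°cell = E°(Mn³⁺/Mn²⁺) − E°(Cr³⁺/Cr).
So E°(Mn³⁺/Mn²⁺) = E°cell + E°(Cr³⁺/Cr) = +2.250 + (-0.74) = +1.51 V.

+1.51 V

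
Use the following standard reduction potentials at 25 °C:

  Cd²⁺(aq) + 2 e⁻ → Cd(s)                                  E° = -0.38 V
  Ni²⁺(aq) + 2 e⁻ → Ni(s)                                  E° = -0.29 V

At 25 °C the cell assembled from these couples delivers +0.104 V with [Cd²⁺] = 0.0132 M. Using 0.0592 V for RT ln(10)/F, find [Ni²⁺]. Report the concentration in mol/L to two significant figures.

Ni²⁺/Ni is the cathode, Cd²⁺/Cd the anode: E°cell = +0.09 V, n = 2.
Overall reaction: Ni²⁺(aq) + Cd(s) → Ni(s) + Cd²⁺(aq); Q = [Cd²⁺]^1/[Ni²⁺]^1.
From E = E° − (0.0592/n) log Q: log Q = (E° − E)·n/0.0592 = (+0.09 − (+0.104))·2/0.0592 = -0.4730.
So 1·log[Ni²⁺] = 1·log(0.0132) − log Q = -1.8794 − (-0.4730) = -1.4064; [Ni²⁺] = 10^(-1.4064) ≈ 0.039 M.

0.039 M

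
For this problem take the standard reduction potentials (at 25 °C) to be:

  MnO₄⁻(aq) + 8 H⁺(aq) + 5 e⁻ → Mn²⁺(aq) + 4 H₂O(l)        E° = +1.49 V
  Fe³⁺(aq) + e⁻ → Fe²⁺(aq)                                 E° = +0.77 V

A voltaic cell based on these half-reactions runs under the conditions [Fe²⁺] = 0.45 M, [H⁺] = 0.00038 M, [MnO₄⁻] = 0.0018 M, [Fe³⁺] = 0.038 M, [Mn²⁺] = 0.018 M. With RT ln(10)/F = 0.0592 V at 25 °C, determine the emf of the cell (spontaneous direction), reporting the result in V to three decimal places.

MnO₄⁻/Mn²⁺ is the cathode (higher E°), Fe³⁺/Fe²⁺ the anode: E°cell = +1.49 − (+0.77) = +0.72 V, n = 5.
Overall: MnO₄⁻(aq) + 8 H⁺(aq) + 5 Fe²⁺(aq) → Mn²⁺(aq) + 4 H₂O(l) + 5 Fe³⁺(aq)
Q = [Mn²⁺]·[Fe³⁺]^5 / ([MnO₄⁻]·[H⁺]^8·[Fe²⁺]^5); log Q = 22.995.
E = E° − (0.0592/n) log Q = +0.72 − (0.0592/5)(22.995) = +0.448 V.

+0.448 V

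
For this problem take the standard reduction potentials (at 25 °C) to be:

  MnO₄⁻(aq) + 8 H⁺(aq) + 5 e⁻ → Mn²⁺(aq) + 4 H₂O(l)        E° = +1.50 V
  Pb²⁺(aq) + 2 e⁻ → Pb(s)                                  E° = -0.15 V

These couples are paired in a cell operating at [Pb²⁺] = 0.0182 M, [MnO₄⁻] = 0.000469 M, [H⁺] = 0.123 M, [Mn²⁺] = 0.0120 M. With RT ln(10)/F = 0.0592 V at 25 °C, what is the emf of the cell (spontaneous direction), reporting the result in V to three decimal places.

MnO₄⁻/Mn²⁺ is the cathode (higher E°), Pb²⁺/Pb the anode: E°cell = +1.50 − (-0.15) = +1.65 V, n = 10.
Overall: 2 MnO₄⁻(aq) + 16 H⁺(aq) + 5 Pb(s) → 2 Mn²⁺(aq) + 8 H₂O(l) + 5 Pb²⁺(aq)
Q = [Mn²⁺]^2·[Pb²⁺]^5 / ([MnO₄⁻]^2·[H⁺]^16); log Q = 8.678.
E = E° − (0.0592/n) log Q = +1.65 − (0.0592/10)(8.678) = +1.599 V.

+1.599 V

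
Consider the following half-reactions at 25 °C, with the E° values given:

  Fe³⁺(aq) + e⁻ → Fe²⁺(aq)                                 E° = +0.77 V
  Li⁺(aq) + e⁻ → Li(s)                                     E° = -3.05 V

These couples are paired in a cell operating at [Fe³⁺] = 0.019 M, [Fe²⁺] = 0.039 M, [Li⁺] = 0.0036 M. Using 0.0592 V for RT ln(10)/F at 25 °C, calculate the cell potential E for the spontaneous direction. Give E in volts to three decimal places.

+3.946 V

Fe³⁺/Fe²⁺ is the cathode (higher E°), Li⁺/Li the anode: E°cell = +0.77 − (-3.05) = +3.82 V, n = 1.
Overall: Fe³⁺(aq) + Li(s) → Fe²⁺(aq) + Li⁺(aq)
Q = [Fe²⁺]·[Li⁺] / ([Fe³⁺]); log Q = -2.131.
E = E° − (0.0592/n) log Q = +3.82 − (0.0592/1)(-2.131) = +3.946 V.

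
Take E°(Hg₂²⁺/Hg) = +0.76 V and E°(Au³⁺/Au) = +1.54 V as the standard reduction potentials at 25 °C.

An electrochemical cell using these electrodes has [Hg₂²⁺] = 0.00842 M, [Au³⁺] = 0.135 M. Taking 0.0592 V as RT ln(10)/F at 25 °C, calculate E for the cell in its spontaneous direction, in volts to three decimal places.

Au³⁺/Au is the cathode (higher E°), Hg₂²⁺/Hg the anode: E°cell = +1.54 − (+0.76) = +0.78 V, n = 6.
Overall: 2 Au³⁺(aq) + 6 Hg(l) → 2 Au(s) + 3 Hg₂²⁺(aq)
Q = [Hg₂²⁺]^3 / ([Au³⁺]^2); log Q = -4.485.
E = E° − (0.0592/n) log Q = +0.78 − (0.0592/6)(-4.485) = +0.824 V.

+0.824 V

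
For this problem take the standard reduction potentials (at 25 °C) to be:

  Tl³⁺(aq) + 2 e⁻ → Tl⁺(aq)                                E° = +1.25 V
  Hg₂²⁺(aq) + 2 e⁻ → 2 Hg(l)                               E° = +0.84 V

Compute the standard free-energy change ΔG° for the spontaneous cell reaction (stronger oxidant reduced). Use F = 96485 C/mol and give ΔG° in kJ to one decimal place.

-79.1 kJ

Tl³⁺/Tl⁺ (E° = +1.25 V) is the cathode; Hg₂²⁺/Hg (E° = +0.84 V) is the anode, so E°cell = +0.41 V.
Balancing electrons gives n = 2 (lcm of 2 and 2).
ΔG° = −nFE° = −(2)(96485)(+0.41) = -79,118 J = -79.1 kJ.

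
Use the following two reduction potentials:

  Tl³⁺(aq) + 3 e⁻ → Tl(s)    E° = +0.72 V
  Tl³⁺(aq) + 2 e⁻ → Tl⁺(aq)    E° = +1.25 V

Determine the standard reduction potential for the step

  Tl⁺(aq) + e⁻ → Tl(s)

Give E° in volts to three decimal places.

Sequential free energies add, so n₃E°₃ = n₁E°₁ + n₂E°₂.
With n₃ = 3, and the known step contributing 2×(+1.25) V, the unknown satisfies 1·E° = 3×(+0.72) − 2×(+1.25) = -0.340.
E° = -0.340 / 1 = -0.340 V.

-0.340 V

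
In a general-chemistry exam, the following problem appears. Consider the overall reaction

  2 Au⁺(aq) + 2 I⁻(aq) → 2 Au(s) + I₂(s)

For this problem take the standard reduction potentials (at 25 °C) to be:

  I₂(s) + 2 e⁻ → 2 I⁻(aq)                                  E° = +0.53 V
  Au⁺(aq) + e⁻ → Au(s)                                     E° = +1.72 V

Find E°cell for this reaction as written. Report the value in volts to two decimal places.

The Au⁺/Au couple has the higher reduction potential, so it is the cathode; I₂/I⁻ is oxidised at the anode.
E°cell = E°(cathode) − E°(anode) = (+1.72) − (+0.53) = +1.19 V.
Since E°cell > 0, the reaction is spontaneous under standard conditions.

+1.19 V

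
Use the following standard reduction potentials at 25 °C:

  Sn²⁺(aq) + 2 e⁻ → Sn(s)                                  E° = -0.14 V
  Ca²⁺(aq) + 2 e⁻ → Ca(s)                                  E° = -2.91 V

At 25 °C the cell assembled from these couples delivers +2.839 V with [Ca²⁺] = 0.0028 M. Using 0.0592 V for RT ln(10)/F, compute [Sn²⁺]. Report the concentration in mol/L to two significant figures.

0.60 M

Sn²⁺/Sn is the cathode, Ca²⁺/Ca the anode: E°cell = +2.77 V, n = 2.
Overall reaction: Sn²⁺(aq) + Ca(s) → Sn(s) + Ca²⁺(aq); Q = [Ca²⁺]^1/[Sn²⁺]^1.
From E = E° − (0.0592/n) log Q: log Q = (E° − E)·n/0.0592 = (+2.77 − (+2.839))·2/0.0592 = -2.3311.
So 1·log[Sn²⁺] = 1·log(0.0028) − log Q = -2.5528 − (-2.3311) = -0.2217; [Sn²⁺] = 10^(-0.2217) ≈ 0.60 M.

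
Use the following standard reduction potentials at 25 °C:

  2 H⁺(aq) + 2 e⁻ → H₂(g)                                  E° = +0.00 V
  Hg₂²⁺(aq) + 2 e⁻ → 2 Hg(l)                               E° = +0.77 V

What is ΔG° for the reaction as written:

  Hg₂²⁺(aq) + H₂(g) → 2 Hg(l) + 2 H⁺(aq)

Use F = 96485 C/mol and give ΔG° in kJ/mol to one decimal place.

As written, Hg₂²⁺/Hg is reduced (cathode) and H⁺/H₂ is oxidised (anode), so E°cell = (+0.77) − (+0.00) = +0.77 V.
Balancing electrons gives n = 2.
ΔG° = −nFE° = −(2)(96485)(+0.77) = -148,587 J = -148.6 kJ/mol.

-148.6 kJ/mol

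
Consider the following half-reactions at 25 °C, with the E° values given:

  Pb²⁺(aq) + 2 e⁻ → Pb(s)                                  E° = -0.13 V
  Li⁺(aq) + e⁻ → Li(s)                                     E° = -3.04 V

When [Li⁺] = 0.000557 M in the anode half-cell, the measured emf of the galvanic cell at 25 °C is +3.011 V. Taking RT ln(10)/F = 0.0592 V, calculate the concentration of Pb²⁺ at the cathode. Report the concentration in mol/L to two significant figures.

Pb²⁺/Pb is the cathode, Li⁺/Li the anode: E°cell = +2.91 V, n = 2.
Overall reaction: Pb²⁺(aq) + 2 Li(s) → Pb(s) + 2 Li⁺(aq); Q = [Li⁺]^2/[Pb²⁺]^1.
From E = E° − (0.0592/n) log Q: log Q = (E° − E)·n/0.0592 = (+2.91 − (+3.011))·2/0.0592 = -3.4122.
So 1·log[Pb²⁺] = 2·log(0.000557) − log Q = -6.5083 − (-3.4122) = -3.0961; [Pb²⁺] = 10^(-3.0961) ≈ 0.00080 M.

0.00080 M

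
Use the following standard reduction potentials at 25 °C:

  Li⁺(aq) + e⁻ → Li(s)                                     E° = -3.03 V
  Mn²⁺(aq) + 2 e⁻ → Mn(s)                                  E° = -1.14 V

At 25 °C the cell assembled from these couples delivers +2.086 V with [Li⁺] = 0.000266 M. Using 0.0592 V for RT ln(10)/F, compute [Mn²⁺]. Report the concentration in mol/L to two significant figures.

0.30 M

Mn²⁺/Mn is the cathode, Li⁺/Li the anode: E°cell = +1.89 V, n = 2.
Overall reaction: Mn²⁺(aq) + 2 Li(s) → Mn(s) + 2 Li⁺(aq); Q = [Li⁺]^2/[Mn²⁺]^1.
From E = E° − (0.0592/n) log Q: log Q = (E° − E)·n/0.0592 = (+1.89 − (+2.086))·2/0.0592 = -6.6216.
So 1·log[Mn²⁺] = 2·log(0.000266) − log Q = -7.1502 − (-6.6216) = -0.5286; [Mn²⁺] = 10^(-0.5286) ≈ 0.30 M.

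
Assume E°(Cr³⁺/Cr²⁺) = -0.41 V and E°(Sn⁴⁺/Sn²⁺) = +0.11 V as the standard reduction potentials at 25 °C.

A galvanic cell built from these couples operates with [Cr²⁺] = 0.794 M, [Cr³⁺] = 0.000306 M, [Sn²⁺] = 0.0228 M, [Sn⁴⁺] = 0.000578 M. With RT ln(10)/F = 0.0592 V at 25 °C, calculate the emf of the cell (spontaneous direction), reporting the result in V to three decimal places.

Sn⁴⁺/Sn²⁺ is the cathode (higher E°), Cr³⁺/Cr²⁺ the anode: E°cell = +0.11 − (-0.41) = +0.52 V, n = 2.
Overall: Sn⁴⁺(aq) + 2 Cr²⁺(aq) → Sn²⁺(aq) + 2 Cr³⁺(aq)
Q = [Sn²⁺]·[Cr³⁺]^2 / ([Sn⁴⁺]·[Cr²⁺]^2); log Q = -5.232.
E = E° − (0.0592/n) log Q = +0.52 − (0.0592/2)(-5.232) = +0.675 V.

+0.675 V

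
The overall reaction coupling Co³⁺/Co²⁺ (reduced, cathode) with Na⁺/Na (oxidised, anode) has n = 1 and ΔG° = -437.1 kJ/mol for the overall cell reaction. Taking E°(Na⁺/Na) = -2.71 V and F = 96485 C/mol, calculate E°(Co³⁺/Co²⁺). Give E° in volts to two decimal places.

+1.82 V

E°cell = −ΔG°/(nF) = −(-437.1×10³)/((1)(96485)) = +4.530 V.
Since Co³⁺/Co²⁺ is the cathode and Na⁺/Na the anode, E°cell = E°(Co³⁺/Co²⁺) − E°(Na⁺/Na).
So E°(Co³⁺/Co²⁺) = E°cell + E°(Na⁺/Na) = +4.530 + (-2.71) = +1.82 V.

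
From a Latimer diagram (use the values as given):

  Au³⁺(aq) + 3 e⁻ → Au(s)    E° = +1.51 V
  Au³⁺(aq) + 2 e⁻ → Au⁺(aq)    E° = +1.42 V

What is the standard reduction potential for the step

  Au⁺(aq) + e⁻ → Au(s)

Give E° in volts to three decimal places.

+1.690 V

Sequential free energies add, so n₃E°₃ = n₁E°₁ + n₂E°₂.
With n₃ = 3, and the known step contributing 2×(+1.42) V, the unknown satisfies 1·E° = 3×(+1.51) − 2×(+1.42) = +1.690.
E° = +1.690 / 1 = +1.690 V.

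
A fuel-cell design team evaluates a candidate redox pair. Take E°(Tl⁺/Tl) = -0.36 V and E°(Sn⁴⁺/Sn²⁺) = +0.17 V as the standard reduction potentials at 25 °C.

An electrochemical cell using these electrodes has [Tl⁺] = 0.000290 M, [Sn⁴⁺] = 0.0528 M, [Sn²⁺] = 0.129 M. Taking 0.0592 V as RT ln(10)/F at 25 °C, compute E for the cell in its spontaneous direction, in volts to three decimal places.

+0.728 V

Sn⁴⁺/Sn²⁺ is the cathode (higher E°), Tl⁺/Tl the anode: E°cell = +0.17 − (-0.36) = +0.53 V, n = 2.
Overall: Sn⁴⁺(aq) + 2 Tl(s) → Sn²⁺(aq) + 2 Tl⁺(aq)
Q = [Sn²⁺]·[Tl⁺]^2 / ([Sn⁴⁺]); log Q = -6.687.
E = E° − (0.0592/n) log Q = +0.53 − (0.0592/2)(-6.687) = +0.728 V.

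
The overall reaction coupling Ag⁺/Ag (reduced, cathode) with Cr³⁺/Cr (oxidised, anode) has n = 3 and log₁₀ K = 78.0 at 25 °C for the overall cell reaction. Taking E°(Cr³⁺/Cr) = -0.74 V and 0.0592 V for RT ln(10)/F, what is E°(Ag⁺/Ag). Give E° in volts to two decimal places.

E°cell = (0.0592/n)·log K = (0.0592/3)(78.0) = +1.539 V.
Since Ag⁺/Ag is the cathode and Cr³⁺/Cr the anode, E°cell = E°(Ag⁺/Ag) − E°(Cr³⁺/Cr).
So E°(Ag⁺/Ag) = E°cell + E°(Cr³⁺/Cr) = +1.539 + (-0.74) = +0.80 V.

+0.80 V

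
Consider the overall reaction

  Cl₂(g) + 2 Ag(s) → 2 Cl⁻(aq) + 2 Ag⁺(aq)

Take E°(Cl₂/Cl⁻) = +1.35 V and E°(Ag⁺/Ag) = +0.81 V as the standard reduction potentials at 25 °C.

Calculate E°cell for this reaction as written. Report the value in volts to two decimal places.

+0.54 V

The Cl₂/Cl⁻ couple has the higher reduction potential, so it is the cathode; Ag⁺/Ag is oxidised at the anode.
E°cell = E°(cathode) − E°(anode) = (+1.35) − (+0.81) = +0.54 V.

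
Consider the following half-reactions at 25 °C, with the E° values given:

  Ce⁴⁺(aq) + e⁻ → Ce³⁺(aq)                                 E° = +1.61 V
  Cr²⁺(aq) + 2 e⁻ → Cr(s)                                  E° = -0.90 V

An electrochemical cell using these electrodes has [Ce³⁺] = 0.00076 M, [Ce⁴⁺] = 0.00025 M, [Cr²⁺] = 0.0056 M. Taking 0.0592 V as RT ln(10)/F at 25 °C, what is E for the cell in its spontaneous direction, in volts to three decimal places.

Ce⁴⁺/Ce³⁺ is the cathode (higher E°), Cr²⁺/Cr the anode: E°cell = +1.61 − (-0.90) = +2.51 V, n = 2.
Overall: 2 Ce⁴⁺(aq) + Cr(s) → 2 Ce³⁺(aq) + Cr²⁺(aq)
Q = [Ce³⁺]^2·[Cr²⁺] / ([Ce⁴⁺]^2); log Q = -1.286.
E = E° − (0.0592/n) log Q = +2.51 − (0.0592/2)(-1.286) = +2.548 V.

+2.548 V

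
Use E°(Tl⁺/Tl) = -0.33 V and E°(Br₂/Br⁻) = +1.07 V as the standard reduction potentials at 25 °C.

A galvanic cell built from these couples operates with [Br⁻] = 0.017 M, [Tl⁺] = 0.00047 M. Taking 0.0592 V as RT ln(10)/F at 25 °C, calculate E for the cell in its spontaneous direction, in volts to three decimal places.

Br₂/Br⁻ is the cathode (higher E°), Tl⁺/Tl the anode: E°cell = +1.07 − (-0.33) = +1.40 V, n = 2.
Overall: Br₂(l) + 2 Tl(s) → 2 Br⁻(aq) + 2 Tl⁺(aq)
Q = [Br⁻]^2·[Tl⁺]^2; log Q = -10.195.
E = E° − (0.0592/n) log Q = +1.40 − (0.0592/2)(-10.195) = +1.702 V.

+1.702 V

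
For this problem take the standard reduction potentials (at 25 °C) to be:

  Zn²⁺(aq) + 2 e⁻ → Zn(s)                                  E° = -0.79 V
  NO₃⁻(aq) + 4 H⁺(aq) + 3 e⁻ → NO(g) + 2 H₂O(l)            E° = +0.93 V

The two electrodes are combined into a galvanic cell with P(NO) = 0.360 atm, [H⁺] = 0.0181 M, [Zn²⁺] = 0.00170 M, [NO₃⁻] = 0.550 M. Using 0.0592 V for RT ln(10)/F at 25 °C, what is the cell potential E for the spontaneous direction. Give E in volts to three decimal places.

+1.668 V

NO₃⁻/NO is the cathode (higher E°), Zn²⁺/Zn the anode: E°cell = +0.93 − (-0.79) = +1.72 V, n = 6.
Overall: 2 NO₃⁻(aq) + 8 H⁺(aq) + 3 Zn(s) → 2 NO(g) + 4 H₂O(l) + 3 Zn²⁺(aq)
Q = P(NO)^2·[Zn²⁺]^3 / ([NO₃⁻]^2·[H⁺]^8); log Q = 5.262.
E = E° − (0.0592/n) log Q = +1.72 − (0.0592/6)(5.262) = +1.668 V.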